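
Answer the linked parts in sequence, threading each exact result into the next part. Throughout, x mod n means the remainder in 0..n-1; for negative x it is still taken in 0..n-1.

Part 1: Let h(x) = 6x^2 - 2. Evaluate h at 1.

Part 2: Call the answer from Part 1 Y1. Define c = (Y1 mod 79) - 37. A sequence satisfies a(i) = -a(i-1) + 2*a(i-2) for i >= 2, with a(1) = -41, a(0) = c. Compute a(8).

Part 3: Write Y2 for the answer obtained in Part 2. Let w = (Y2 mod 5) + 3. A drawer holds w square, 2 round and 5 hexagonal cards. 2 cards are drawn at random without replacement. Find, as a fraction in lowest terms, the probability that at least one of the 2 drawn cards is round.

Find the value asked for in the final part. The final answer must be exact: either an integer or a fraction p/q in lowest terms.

Part 1: 6*(1)^2 - 2 = (6) + (-2) = 4; answer 4
Part 2: Y1 = 4; c = -33; a(2) = -1*(-41) + 2*(-33) = -25; iterating: a(2)=-25, a(3)=-57, a(4)=7, a(5)=-121, a(6)=135, a(7)=-377, a(8)=647; answer 647
Part 3: Y2 = 647; w = 5; total draws C(12,2) = 66; complement C(10,2) = 45; favorable 66 - 45 = 21; P = 7/22; answer 7/22

7/22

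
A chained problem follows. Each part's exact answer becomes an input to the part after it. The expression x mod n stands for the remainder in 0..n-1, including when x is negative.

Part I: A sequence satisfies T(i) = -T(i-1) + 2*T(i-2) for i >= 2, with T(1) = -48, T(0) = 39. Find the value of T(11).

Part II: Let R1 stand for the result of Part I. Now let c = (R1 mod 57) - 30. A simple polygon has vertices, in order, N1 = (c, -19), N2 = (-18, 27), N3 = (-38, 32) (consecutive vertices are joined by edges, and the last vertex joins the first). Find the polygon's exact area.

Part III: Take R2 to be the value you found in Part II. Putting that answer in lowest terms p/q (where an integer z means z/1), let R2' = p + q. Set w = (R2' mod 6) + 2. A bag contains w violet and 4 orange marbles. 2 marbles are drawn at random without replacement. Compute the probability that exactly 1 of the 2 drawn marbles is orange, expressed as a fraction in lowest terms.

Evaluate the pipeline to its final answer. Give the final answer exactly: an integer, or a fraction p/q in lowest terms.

28/55

Part I: T(2) = -1*(-48) + 2*(39) = 126; iterating: T(2)=126, T(3)=-222, T(4)=474, T(5)=-918, T(6)=1866, T(7)=-3702, T(8)=7434, T(9)=-14838, T(10)=29706, T(11)=-59382; answer -59382
Part II: R1 = -59382; c = -18; cross terms: (-18*27 - -18*-19)=-828, (-18*32 - -38*27)=450, (-38*-19 - -18*32)=1298; twice the area = |920| = 920; area = 460; answer 460
Part III: R2 = 460; threaded value p + q = 461; w = 7; total draws C(11,2) = 55; favorable C(4,1)*C(7,1) = 28; P = 28/55; answer 28/55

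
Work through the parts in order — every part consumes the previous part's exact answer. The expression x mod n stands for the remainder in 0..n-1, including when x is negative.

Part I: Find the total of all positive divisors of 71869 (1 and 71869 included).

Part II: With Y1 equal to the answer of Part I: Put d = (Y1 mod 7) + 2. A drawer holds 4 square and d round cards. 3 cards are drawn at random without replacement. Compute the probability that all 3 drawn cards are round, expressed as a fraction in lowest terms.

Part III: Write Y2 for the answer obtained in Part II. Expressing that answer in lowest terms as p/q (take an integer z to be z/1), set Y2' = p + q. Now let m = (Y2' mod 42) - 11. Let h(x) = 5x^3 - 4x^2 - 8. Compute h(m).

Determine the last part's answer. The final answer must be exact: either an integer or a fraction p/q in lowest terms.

Part I: 71869 = 7 * 10267; sigma = (1 + 7) * (1 + 10267) = 8 * 10268 = 82144; answer 82144
Part II: Y1 = 82144; d = 8; total draws C(12,3) = 220; favorable C(8,3) = 56; P = 14/55; answer 14/55
Part III: Y2 = 14/55; threaded value p + q = 69; m = 16; 5*(16)^3 - 4*(16)^2 - 8 = (20480) + (-1024) + (-8) = 19448; answer 19448

19448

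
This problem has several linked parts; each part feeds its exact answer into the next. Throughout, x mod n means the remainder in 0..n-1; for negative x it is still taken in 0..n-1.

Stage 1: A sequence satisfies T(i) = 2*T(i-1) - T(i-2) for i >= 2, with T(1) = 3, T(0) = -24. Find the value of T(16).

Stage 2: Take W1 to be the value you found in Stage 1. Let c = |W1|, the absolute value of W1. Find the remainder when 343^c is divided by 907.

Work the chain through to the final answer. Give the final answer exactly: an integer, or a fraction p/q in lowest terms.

827

Stage 1: T(2) = 2*(3) - 1*(-24) = 30; iterating: T(2)=30, T(3)=57, T(4)=84, T(5)=111, T(6)=138, T(7)=165, T(8)=192, T(9)=219, T(10)=246, T(11)=273, T(12)=300, T(13)=327, T(14)=354, T(15)=381, T(16)=408; answer 408
Stage 2: W1 = 408; c = 408; squarings mod 907: 343^1=343, 343^2=646, 343^4=96, 343^8=146, 343^16=455, 343^32=229, 343^64=742, 343^128=15, 343^256=225; 343^408 = 343^8 * 343^16 * 343^128 * 343^256 = 827 (mod 907); answer 827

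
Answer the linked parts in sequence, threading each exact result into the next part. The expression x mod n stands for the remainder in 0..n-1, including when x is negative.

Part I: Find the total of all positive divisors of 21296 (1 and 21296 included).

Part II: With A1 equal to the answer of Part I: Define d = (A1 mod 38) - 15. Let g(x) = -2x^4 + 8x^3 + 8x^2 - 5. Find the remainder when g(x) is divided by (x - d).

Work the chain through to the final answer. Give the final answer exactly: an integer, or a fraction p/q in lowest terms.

-311

Part I: 21296 = 2^4 * 11^3; sigma = (1 + 2 + 4 + 8 + 16) * (1 + 11 + 121 + 1331) = 31 * 1464 = 45384; answer 45384
Part II: A1 = 45384; d = -3; remainder = value at the root: -2*(-3)^4 + 8*(-3)^3 + 8*(-3)^2 - 5 = (-162) + (-216) + (72) + (-5) = -311; answer -311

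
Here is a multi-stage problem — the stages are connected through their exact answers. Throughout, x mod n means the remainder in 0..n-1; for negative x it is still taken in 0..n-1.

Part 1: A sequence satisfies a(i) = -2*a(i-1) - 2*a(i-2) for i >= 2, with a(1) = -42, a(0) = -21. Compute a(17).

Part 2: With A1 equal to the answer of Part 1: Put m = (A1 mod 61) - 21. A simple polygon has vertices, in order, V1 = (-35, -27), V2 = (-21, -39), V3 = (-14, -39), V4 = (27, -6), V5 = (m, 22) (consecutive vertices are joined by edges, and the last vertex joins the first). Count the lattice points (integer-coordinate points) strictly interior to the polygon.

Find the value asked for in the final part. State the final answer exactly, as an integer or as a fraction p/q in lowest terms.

1529

Part 1: a(2) = -2*(-42) - 2*(-21) = 126; iterating: a(2)=126, a(3)=-168, a(4)=84, a(5)=168, a(6)=-504, a(7)=672, a(8)=-336, a(9)=-672, a(10)=2016, a(11)=-2688, a(12)=1344, a(13)=2688, a(14)=-8064, a(15)=10752, a(16)=-5376, a(17)=-10752; answer -10752
Part 2: A1 = -10752; m = 24; cross terms: (-35*-39 - -21*-27)=798, (-21*-39 - -14*-39)=273, (-14*-6 - 27*-39)=1137, (27*22 - 24*-6)=738, (24*-27 - -35*22)=122; twice the area = |3068| = 3068; area = 1534; boundary points = 2 + 7 + 1 + 1 + 1 = 12; strictly interior points = area - boundary/2 + 1 = 1529; answer 1529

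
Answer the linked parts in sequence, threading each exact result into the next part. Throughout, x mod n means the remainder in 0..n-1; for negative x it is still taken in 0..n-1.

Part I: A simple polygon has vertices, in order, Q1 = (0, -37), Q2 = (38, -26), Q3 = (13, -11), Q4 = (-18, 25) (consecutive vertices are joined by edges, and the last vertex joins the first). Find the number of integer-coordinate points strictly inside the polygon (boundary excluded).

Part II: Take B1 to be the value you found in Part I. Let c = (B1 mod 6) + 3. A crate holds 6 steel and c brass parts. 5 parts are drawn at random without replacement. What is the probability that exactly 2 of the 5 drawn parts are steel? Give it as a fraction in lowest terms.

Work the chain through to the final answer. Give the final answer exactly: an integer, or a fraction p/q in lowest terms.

Part I: cross terms: (0*-26 - 38*-37)=1406, (38*-11 - 13*-26)=-80, (13*25 - -18*-11)=127, (-18*-37 - 0*25)=666; twice the area = |2119| = 2119; area = 2119/2; boundary points = 1 + 5 + 1 + 2 = 9; strictly interior points = area - boundary/2 + 1 = 1056; answer 1056
Part II: B1 = 1056; c = 3; total draws C(9,5) = 126; favorable C(6,2)*C(3,3) = 15; P = 5/42; answer 5/42

5/42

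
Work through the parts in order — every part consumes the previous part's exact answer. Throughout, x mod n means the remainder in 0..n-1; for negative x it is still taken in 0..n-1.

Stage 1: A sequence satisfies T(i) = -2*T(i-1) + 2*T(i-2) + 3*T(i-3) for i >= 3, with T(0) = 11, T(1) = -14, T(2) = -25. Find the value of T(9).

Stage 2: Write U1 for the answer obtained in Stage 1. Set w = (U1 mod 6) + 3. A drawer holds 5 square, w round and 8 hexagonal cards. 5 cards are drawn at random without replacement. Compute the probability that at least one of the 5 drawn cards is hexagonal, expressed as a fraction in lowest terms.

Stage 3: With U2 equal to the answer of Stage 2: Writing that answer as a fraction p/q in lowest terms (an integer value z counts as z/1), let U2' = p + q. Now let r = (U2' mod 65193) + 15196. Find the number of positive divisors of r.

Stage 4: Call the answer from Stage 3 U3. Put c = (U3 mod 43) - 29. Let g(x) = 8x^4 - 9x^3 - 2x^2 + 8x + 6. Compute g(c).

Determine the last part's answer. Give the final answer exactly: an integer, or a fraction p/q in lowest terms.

1638153

Stage 1: T(3) = -2*(-25) + 2*(-14) + 3*(11) = 55; iterating: T(3)=55, T(4)=-202, T(5)=439, T(6)=-1117, T(7)=2506, T(8)=-5929, T(9)=13519; answer 13519
Stage 2: U1 = 13519; w = 4; total draws C(17,5) = 6188; complement C(9,5) = 126; favorable 6188 - 126 = 6062; P = 433/442; answer 433/442
Stage 3: U2 = 433/442; threaded value p + q = 875; r = 16071; 16071 = 3 * 11 * 487; number of divisors = (1+1) * (1+1) * (1+1) = 8; answer 8
Stage 4: U3 = 8; c = -21; 8*(-21)^4 - 9*(-21)^3 - 2*(-21)^2 + 8*(-21)^1 + 6 = (1555848) + (83349) + (-882) + (-168) + (6) = 1638153; answer 1638153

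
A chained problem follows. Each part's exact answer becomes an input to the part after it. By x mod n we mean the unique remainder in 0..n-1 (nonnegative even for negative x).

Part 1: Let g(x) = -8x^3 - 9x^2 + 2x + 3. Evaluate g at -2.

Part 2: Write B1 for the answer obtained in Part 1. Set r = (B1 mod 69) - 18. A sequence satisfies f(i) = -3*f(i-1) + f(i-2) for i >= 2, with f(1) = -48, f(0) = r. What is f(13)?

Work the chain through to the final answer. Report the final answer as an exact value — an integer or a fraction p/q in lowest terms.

Part 1: -8*(-2)^3 - 9*(-2)^2 + 2*(-2)^1 + 3 = (64) + (-36) + (-4) + (3) = 27; answer 27
Part 2: B1 = 27; r = 9; f(2) = -3*(-48) + 1*(9) = 153; iterating: f(2)=153, f(3)=-507, f(4)=1674, f(5)=-5529, f(6)=18261, f(7)=-60312, f(8)=199197, f(9)=-657903, f(10)=2172906, f(11)=-7176621, f(12)=23702769, f(13)=-78284928; answer -78284928

-78284928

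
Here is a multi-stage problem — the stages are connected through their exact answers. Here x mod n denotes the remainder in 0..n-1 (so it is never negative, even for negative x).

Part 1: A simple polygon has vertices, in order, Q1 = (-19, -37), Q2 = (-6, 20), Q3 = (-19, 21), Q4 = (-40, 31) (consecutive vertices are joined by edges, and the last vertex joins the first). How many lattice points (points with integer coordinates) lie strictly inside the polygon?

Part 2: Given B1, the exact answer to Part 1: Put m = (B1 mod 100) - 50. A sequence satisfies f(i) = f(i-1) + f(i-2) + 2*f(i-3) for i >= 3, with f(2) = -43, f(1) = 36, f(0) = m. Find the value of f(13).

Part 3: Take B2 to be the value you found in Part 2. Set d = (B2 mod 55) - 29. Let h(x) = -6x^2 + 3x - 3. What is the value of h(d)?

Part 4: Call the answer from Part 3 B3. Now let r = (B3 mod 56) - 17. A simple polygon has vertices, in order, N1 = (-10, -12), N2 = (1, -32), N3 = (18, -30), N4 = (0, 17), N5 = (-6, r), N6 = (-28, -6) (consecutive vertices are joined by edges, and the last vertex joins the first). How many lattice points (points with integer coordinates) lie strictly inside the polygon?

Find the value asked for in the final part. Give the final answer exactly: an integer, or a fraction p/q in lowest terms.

Part 1: cross terms: (-19*20 - -6*-37)=-602, (-6*21 - -19*20)=254, (-19*31 - -40*21)=251, (-40*-37 - -19*31)=2069; twice the area = |1972| = 1972; area = 986; boundary points = 1 + 1 + 1 + 1 = 4; strictly interior points = area - boundary/2 + 1 = 985; answer 985
Part 2: B1 = 985; m = 35; f(3) = 1*(-43) + 1*(36) + 2*(35) = 63; iterating: f(3)=63, f(4)=92, f(5)=69, f(6)=287, f(7)=540, f(8)=965, f(9)=2079, f(10)=4124, f(11)=8133, f(12)=16415, f(13)=32796; answer 32796
Part 3: B2 = 32796; d = -13; -6*(-13)^2 + 3*(-13)^1 - 3 = (-1014) + (-39) + (-3) = -1056; answer -1056
Part 4: B3 = -1056; r = -9; cross terms: (-10*-32 - 1*-12)=332, (1*-30 - 18*-32)=546, (18*17 - 0*-30)=306, (0*-9 - -6*17)=102, (-6*-6 - -28*-9)=-216, (-28*-12 - -10*-6)=276; twice the area = |1346| = 1346; area = 673; boundary points = 1 + 1 + 1 + 2 + 1 + 6 = 12; strictly interior points = area - boundary/2 + 1 = 668; answer 668

668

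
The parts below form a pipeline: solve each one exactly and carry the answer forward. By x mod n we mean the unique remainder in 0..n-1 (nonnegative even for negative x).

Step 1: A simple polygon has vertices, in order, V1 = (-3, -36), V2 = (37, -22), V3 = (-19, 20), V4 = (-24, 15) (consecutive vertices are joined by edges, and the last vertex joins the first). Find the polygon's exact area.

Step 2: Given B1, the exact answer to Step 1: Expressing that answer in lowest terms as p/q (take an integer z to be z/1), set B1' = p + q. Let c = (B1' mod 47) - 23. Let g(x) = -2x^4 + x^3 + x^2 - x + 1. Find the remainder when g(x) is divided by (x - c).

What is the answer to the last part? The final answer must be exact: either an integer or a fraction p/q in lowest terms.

-327579

Step 1: cross terms: (-3*-22 - 37*-36)=1398, (37*20 - -19*-22)=322, (-19*15 - -24*20)=195, (-24*-36 - -3*15)=909; twice the area = |2824| = 2824; area = 1412; answer 1412
Step 2: B1 = 1412; threaded value p + q = 1413; c = -20; remainder = value at the root: -2*(-20)^4 + 1*(-20)^3 + 1*(-20)^2 - 1*(-20)^1 + 1 = (-320000) + (-8000) + (400) + (20) + (1) = -327579; answer -327579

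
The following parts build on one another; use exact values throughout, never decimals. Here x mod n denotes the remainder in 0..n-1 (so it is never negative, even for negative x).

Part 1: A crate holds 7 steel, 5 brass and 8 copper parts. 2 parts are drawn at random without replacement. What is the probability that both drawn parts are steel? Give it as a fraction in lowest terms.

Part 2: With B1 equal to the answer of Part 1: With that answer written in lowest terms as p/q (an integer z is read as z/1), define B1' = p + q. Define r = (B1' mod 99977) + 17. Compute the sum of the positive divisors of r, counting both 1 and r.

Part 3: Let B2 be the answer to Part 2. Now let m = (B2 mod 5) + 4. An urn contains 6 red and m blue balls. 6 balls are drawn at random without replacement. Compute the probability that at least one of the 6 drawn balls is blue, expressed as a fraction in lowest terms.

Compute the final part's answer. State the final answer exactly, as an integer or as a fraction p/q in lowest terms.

209/210

Part 1: total draws C(20,2) = 190; favorable C(7,2) = 21; P = 21/190; answer 21/190
Part 2: B1 = 21/190; threaded value p + q = 211; r = 228; 228 = 2^2 * 3 * 19; sigma = (1 + 2 + 4) * (1 + 3) * (1 + 19) = 7 * 4 * 20 = 560; answer 560
Part 3: B2 = 560; m = 4; total draws C(10,6) = 210; complement C(6,6) = 1; favorable 210 - 1 = 209; P = 209/210; answer 209/210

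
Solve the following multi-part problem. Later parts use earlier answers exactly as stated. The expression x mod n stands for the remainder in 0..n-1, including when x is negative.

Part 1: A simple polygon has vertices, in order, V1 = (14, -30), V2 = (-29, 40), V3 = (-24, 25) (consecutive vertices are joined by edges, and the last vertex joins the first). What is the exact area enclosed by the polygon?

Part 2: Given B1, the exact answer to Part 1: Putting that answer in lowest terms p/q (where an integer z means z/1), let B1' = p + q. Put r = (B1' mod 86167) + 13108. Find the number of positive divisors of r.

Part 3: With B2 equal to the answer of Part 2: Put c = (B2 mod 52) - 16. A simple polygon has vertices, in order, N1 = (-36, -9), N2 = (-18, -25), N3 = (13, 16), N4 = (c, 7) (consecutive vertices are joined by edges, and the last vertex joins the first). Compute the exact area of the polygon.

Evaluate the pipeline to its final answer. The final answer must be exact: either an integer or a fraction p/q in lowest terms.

Part 1: cross terms: (14*40 - -29*-30)=-310, (-29*25 - -24*40)=235, (-24*-30 - 14*25)=370; twice the area = |295| = 295; area = 295/2; answer 295/2
Part 2: B1 = 295/2; threaded value p + q = 297; r = 13405; 13405 = 5 * 7 * 383; number of divisors = (1+1) * (1+1) * (1+1) = 8; answer 8
Part 3: B2 = 8; c = -8; cross terms: (-36*-25 - -18*-9)=738, (-18*16 - 13*-25)=37, (13*7 - -8*16)=219, (-8*-9 - -36*7)=324; twice the area = |1318| = 1318; area = 659; answer 659

659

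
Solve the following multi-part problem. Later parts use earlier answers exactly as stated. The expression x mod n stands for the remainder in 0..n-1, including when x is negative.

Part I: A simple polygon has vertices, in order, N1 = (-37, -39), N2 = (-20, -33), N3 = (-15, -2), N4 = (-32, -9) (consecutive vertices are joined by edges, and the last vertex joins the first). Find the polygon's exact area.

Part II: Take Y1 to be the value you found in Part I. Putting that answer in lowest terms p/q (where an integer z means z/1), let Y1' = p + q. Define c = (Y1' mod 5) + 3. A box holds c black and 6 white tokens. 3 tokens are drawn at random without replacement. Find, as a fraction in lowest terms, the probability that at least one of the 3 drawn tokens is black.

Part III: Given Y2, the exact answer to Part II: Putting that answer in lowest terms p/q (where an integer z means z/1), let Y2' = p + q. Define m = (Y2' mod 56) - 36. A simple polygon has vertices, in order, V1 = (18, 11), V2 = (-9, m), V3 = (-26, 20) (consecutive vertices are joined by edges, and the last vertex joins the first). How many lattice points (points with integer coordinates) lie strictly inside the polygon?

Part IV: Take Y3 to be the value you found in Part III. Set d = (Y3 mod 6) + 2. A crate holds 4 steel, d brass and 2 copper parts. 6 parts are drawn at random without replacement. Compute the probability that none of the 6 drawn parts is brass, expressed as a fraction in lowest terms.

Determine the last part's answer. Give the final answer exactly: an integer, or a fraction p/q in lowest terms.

1/462

Part I: cross terms: (-37*-33 - -20*-39)=441, (-20*-2 - -15*-33)=-455, (-15*-9 - -32*-2)=71, (-32*-39 - -37*-9)=915; twice the area = |972| = 972; area = 486; answer 486
Part II: Y1 = 486; threaded value p + q = 487; c = 5; total draws C(11,3) = 165; complement C(6,3) = 20; favorable 165 - 20 = 145; P = 29/33; answer 29/33
Part III: Y2 = 29/33; threaded value p + q = 62; m = -30; cross terms: (18*-30 - -9*11)=-441, (-9*20 - -26*-30)=-960, (-26*11 - 18*20)=-646; twice the area = |-2047| = 2047; area = 2047/2; boundary points = 1 + 1 + 1 = 3; strictly interior points = area - boundary/2 + 1 = 1023; answer 1023
Part IV: Y3 = 1023; d = 5; total draws C(11,6) = 462; favorable C(6,6) = 1; P = 1/462; answer 1/462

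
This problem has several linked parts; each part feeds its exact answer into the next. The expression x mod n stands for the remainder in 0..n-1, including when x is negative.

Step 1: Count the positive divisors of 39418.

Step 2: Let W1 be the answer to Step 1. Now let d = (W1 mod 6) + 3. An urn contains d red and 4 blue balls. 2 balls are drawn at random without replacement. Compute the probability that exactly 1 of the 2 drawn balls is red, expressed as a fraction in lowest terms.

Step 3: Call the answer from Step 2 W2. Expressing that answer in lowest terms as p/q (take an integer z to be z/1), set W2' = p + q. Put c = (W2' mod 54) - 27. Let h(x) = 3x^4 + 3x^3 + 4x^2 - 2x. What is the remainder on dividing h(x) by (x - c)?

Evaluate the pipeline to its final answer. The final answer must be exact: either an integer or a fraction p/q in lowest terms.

Step 1: 39418 = 2 * 19709; number of divisors = (1+1) * (1+1) = 4; answer 4
Step 2: W1 = 4; d = 7; total draws C(11,2) = 55; favorable C(7,1)*C(4,1) = 28; P = 28/55; answer 28/55
Step 3: W2 = 28/55; threaded value p + q = 83; c = 2; remainder = value at the root: 3*(2)^4 + 3*(2)^3 + 4*(2)^2 - 2*(2)^1 = (48) + (24) + (16) + (-4) = 84; answer 84

84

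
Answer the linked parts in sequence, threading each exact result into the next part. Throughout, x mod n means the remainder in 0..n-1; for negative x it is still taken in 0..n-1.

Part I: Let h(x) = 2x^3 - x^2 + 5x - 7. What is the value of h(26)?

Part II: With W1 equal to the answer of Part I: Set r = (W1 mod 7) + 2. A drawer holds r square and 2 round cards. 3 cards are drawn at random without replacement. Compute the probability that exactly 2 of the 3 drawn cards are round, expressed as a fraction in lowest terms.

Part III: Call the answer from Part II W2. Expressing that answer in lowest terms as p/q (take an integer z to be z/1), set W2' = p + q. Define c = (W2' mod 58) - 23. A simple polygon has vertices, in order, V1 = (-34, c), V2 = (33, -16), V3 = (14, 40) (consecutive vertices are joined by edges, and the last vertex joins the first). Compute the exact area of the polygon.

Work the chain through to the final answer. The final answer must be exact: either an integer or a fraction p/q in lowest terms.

Part I: 2*(26)^3 - 1*(26)^2 + 5*(26)^1 - 7 = (35152) + (-676) + (130) + (-7) = 34599; answer 34599
Part II: W1 = 34599; r = 7; total draws C(9,3) = 84; favorable C(2,2)*C(7,1) = 7; P = 1/12; answer 1/12
Part III: W2 = 1/12; threaded value p + q = 13; c = -10; cross terms: (-34*-16 - 33*-10)=874, (33*40 - 14*-16)=1544, (14*-10 - -34*40)=1220; twice the area = |3638| = 3638; area = 1819; answer 1819

1819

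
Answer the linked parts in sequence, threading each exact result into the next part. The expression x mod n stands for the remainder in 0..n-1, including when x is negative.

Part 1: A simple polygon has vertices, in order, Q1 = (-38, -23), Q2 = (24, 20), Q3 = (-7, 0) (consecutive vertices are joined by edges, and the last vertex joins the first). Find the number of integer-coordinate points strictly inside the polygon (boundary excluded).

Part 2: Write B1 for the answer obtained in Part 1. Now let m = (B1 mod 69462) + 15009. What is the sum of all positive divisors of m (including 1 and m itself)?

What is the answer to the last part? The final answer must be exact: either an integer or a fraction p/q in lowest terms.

18072

Part 1: cross terms: (-38*20 - 24*-23)=-208, (24*0 - -7*20)=140, (-7*-23 - -38*0)=161; twice the area = |93| = 93; area = 93/2; boundary points = 1 + 1 + 1 = 3; strictly interior points = area - boundary/2 + 1 = 46; answer 46
Part 2: B1 = 46; m = 15055; 15055 = 5 * 3011; sigma = (1 + 5) * (1 + 3011) = 6 * 3012 = 18072; answer 18072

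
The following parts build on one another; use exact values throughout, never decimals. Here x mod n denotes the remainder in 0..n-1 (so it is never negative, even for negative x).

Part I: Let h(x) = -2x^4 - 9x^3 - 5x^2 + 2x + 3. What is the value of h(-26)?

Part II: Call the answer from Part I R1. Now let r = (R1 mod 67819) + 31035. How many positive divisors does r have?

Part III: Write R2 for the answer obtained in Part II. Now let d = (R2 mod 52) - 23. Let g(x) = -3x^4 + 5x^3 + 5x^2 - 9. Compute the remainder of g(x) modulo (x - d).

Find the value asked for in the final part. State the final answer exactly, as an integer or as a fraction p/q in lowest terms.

Part I: -2*(-26)^4 - 9*(-26)^3 - 5*(-26)^2 + 2*(-26)^1 + 3 = (-913952) + (158184) + (-3380) + (-52) + (3) = -759197; answer -759197
Part II: R1 = -759197; r = 85666; 85666 = 2 * 7 * 29 * 211; number of divisors = (1+1) * (1+1) * (1+1) * (1+1) = 16; answer 16
Part III: R2 = 16; d = -7; remainder = value at the root: -3*(-7)^4 + 5*(-7)^3 + 5*(-7)^2 - 9 = (-7203) + (-1715) + (245) + (-9) = -8682; answer -8682

-8682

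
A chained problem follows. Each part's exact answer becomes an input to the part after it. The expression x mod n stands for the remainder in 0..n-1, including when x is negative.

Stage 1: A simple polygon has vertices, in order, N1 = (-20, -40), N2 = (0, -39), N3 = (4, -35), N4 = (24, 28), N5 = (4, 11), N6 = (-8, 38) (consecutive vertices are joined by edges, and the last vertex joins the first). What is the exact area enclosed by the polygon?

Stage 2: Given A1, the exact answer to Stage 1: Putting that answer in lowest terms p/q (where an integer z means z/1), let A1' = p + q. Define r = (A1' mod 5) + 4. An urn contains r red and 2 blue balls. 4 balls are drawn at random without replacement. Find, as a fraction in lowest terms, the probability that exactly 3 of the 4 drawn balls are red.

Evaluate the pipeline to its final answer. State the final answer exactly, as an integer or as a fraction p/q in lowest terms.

Stage 1: cross terms: (-20*-39 - 0*-40)=780, (0*-35 - 4*-39)=156, (4*28 - 24*-35)=952, (24*11 - 4*28)=152, (4*38 - -8*11)=240, (-8*-40 - -20*38)=1080; twice the area = |3360| = 3360; area = 1680; answer 1680
Stage 2: A1 = 1680; threaded value p + q = 1681; r = 5; total draws C(7,4) = 35; favorable C(5,3)*C(2,1) = 20; P = 4/7; answer 4/7

4/7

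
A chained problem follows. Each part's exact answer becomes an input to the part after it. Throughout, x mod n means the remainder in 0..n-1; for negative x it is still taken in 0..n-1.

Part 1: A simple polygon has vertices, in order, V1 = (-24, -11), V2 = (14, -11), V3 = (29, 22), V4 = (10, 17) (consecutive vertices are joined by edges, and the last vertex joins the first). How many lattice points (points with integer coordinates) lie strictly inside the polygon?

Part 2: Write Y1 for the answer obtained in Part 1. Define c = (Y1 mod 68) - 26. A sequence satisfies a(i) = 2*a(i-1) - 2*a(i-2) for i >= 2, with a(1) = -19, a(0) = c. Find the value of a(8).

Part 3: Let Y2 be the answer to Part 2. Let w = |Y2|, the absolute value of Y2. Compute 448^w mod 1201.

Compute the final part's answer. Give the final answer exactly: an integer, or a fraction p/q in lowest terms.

443

Part 1: cross terms: (-24*-11 - 14*-11)=418, (14*22 - 29*-11)=627, (29*17 - 10*22)=273, (10*-11 - -24*17)=298; twice the area = |1616| = 1616; area = 808; boundary points = 38 + 3 + 1 + 2 = 44; strictly interior points = area - boundary/2 + 1 = 787; answer 787
Part 2: Y1 = 787; c = 13; a(2) = 2*(-19) - 2*(13) = -64; iterating: a(2)=-64, a(3)=-90, a(4)=-52, a(5)=76, a(6)=256, a(7)=360, a(8)=208; answer 208
Part 3: Y2 = 208; w = 208; squarings mod 1201: 448^1=448, 448^2=137, 448^4=754, 448^8=443, 448^16=486, 448^32=800, 448^64=1068, 448^128=875; 448^208 = 448^16 * 448^64 * 448^128 = 443 (mod 1201); answer 443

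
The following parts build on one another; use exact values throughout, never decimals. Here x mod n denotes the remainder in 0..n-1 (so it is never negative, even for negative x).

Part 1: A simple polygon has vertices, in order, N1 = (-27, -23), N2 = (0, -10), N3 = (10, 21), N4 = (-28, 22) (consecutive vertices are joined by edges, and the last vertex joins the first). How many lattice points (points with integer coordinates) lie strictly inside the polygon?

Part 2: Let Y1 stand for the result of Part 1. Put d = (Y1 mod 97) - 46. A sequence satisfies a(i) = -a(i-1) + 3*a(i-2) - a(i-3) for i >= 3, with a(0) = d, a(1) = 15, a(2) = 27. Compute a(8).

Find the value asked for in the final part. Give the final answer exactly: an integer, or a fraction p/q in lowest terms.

573

Part 1: cross terms: (-27*-10 - 0*-23)=270, (0*21 - 10*-10)=100, (10*22 - -28*21)=808, (-28*-23 - -27*22)=1238; twice the area = |2416| = 2416; area = 1208; boundary points = 1 + 1 + 1 + 1 = 4; strictly interior points = area - boundary/2 + 1 = 1207; answer 1207
Part 2: Y1 = 1207; d = -3; a(3) = -1*(27) + 3*(15) - 1*(-3) = 21; iterating: a(3)=21, a(4)=45, a(5)=-9, a(6)=123, a(7)=-195, a(8)=573; answer 573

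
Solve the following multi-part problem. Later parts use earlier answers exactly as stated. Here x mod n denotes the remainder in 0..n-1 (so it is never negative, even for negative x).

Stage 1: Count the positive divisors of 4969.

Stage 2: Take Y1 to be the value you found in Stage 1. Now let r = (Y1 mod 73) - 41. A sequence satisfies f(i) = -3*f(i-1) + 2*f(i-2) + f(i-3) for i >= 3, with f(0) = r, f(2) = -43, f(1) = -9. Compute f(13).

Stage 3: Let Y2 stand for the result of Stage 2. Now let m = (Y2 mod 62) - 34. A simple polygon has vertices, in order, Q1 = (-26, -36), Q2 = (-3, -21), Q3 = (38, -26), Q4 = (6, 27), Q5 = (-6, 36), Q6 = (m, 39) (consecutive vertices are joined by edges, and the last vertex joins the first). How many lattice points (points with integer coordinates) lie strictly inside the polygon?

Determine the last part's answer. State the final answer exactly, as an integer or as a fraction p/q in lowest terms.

2723

Stage 1: 4969 is prime, so its only divisors are 1 and 4969; count = 2; answer 2
Stage 2: Y1 = 2; r = -39; f(3) = -3*(-43) + 2*(-9) + 1*(-39) = 72; iterating: f(3)=72, f(4)=-311, f(5)=1034, f(6)=-3652, f(7)=12713, f(8)=-44409, f(9)=155001, f(10)=-541108, f(11)=1888917, f(12)=-6593966, f(13)=23018624; answer 23018624
Stage 3: Y2 = 23018624; m = -26; cross terms: (-26*-21 - -3*-36)=438, (-3*-26 - 38*-21)=876, (38*27 - 6*-26)=1182, (6*36 - -6*27)=378, (-6*39 - -26*36)=702, (-26*-36 - -26*39)=1950; twice the area = |5526| = 5526; area = 2763; boundary points = 1 + 1 + 1 + 3 + 1 + 75 = 82; strictly interior points = area - boundary/2 + 1 = 2723; answer 2723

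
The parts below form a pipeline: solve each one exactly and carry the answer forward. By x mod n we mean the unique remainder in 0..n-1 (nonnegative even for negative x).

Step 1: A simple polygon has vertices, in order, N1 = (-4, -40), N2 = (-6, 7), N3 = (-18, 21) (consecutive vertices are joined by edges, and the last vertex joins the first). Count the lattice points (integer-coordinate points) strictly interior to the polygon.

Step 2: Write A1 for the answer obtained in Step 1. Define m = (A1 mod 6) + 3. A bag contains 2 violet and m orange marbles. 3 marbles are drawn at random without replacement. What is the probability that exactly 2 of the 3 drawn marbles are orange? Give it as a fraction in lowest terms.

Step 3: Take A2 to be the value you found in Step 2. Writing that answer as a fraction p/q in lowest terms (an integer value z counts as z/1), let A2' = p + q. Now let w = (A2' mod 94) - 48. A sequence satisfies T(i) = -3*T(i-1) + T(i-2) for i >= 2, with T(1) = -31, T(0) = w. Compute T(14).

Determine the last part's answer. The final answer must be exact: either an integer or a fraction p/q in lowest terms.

150297928

Step 1: cross terms: (-4*7 - -6*-40)=-268, (-6*21 - -18*7)=0, (-18*-40 - -4*21)=804; twice the area = |536| = 536; area = 268; boundary points = 1 + 2 + 1 = 4; strictly interior points = area - boundary/2 + 1 = 267; answer 267
Step 2: A1 = 267; m = 6; total draws C(8,3) = 56; favorable C(6,2)*C(2,1) = 30; P = 15/28; answer 15/28
Step 3: A2 = 15/28; threaded value p + q = 43; w = -5; T(2) = -3*(-31) + 1*(-5) = 88; iterating: T(2)=88, T(3)=-295, T(4)=973, T(5)=-3214, T(6)=10615, T(7)=-35059, T(8)=115792, T(9)=-382435, T(10)=1263097, T(11)=-4171726, T(12)=13778275, T(13)=-45506551, T(14)=150297928; answer 150297928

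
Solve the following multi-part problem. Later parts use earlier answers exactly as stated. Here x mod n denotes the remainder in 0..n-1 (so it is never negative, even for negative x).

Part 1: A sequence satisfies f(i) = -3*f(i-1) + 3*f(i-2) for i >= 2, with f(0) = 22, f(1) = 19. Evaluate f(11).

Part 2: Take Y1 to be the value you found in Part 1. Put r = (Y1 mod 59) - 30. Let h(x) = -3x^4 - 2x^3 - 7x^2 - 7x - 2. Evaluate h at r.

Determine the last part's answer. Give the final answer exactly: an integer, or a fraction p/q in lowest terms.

-3

Part 1: f(2) = -3*(19) + 3*(22) = 9; iterating: f(2)=9, f(3)=30, f(4)=-63, f(5)=279, f(6)=-1026, f(7)=3915, f(8)=-14823, f(9)=56214, f(10)=-213111, f(11)=807975; answer 807975
Part 2: Y1 = 807975; r = -1; -3*(-1)^4 - 2*(-1)^3 - 7*(-1)^2 - 7*(-1)^1 - 2 = (-3) + (2) + (-7) + (7) + (-2) = -3; answer -3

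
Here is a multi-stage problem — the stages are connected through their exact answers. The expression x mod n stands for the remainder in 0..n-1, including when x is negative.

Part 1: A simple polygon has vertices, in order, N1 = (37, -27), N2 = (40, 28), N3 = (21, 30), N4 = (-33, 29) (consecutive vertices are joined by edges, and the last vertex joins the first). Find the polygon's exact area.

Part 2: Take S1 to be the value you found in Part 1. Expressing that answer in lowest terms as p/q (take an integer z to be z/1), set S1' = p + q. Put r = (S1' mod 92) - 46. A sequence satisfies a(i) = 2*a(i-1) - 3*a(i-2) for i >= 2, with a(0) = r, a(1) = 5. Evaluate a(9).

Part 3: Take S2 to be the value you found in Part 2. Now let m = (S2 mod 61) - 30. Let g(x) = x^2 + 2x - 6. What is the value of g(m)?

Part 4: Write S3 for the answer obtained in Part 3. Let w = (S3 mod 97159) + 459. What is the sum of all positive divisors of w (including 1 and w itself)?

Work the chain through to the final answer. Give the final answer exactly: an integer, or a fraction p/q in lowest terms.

702

Part 1: cross terms: (37*28 - 40*-27)=2116, (40*30 - 21*28)=612, (21*29 - -33*30)=1599, (-33*-27 - 37*29)=-182; twice the area = |4145| = 4145; area = 4145/2; answer 4145/2
Part 2: S1 = 4145/2; threaded value p + q = 4147; r = -39; a(2) = 2*(5) - 3*(-39) = 127; iterating: a(2)=127, a(3)=239, a(4)=97, a(5)=-523, a(6)=-1337, a(7)=-1105, a(8)=1801, a(9)=6917; answer 6917
Part 3: S2 = 6917; m = -6; 1*(-6)^2 + 2*(-6)^1 - 6 = (36) + (-12) + (-6) = 18; answer 18
Part 4: S3 = 18; w = 477; 477 = 3^2 * 53; sigma = (1 + 3 + 9) * (1 + 53) = 13 * 54 = 702; answer 702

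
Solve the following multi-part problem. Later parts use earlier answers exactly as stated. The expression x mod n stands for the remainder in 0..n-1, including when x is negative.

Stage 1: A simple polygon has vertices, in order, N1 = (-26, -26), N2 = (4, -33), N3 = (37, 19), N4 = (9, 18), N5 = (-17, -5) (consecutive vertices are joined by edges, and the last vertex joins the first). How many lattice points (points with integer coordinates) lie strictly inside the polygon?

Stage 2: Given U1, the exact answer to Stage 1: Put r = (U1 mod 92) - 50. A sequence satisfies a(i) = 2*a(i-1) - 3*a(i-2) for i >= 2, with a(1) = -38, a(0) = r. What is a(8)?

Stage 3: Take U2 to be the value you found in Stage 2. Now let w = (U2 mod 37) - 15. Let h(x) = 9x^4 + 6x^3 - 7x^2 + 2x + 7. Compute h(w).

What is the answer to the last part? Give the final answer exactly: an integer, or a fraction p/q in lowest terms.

1211561

Stage 1: cross terms: (-26*-33 - 4*-26)=962, (4*19 - 37*-33)=1297, (37*18 - 9*19)=495, (9*-5 - -17*18)=261, (-17*-26 - -26*-5)=312; twice the area = |3327| = 3327; area = 3327/2; boundary points = 1 + 1 + 1 + 1 + 3 = 7; strictly interior points = area - boundary/2 + 1 = 1661; answer 1661
Stage 2: U1 = 1661; r = -45; a(2) = 2*(-38) - 3*(-45) = 59; iterating: a(2)=59, a(3)=232, a(4)=287, a(5)=-122, a(6)=-1105, a(7)=-1844, a(8)=-373; answer -373
Stage 3: U2 = -373; w = 19; 9*(19)^4 + 6*(19)^3 - 7*(19)^2 + 2*(19)^1 + 7 = (1172889) + (41154) + (-2527) + (38) + (7) = 1211561; answer 1211561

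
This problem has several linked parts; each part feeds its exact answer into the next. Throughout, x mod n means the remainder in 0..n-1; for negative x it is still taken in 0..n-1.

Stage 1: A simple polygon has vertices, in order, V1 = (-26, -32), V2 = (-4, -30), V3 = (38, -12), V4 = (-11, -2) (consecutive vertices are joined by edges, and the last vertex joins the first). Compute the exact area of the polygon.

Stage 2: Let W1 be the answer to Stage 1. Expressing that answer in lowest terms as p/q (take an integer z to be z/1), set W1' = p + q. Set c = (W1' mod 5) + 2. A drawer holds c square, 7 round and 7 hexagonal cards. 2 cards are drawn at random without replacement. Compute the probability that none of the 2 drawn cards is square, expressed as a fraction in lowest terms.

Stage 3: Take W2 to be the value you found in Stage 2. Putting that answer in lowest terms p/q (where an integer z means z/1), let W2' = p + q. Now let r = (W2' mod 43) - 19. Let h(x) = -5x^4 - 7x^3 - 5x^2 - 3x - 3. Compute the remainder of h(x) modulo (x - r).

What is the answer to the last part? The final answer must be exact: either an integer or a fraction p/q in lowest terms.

-57533

Stage 1: cross terms: (-26*-30 - -4*-32)=652, (-4*-12 - 38*-30)=1188, (38*-2 - -11*-12)=-208, (-11*-32 - -26*-2)=300; twice the area = |1932| = 1932; area = 966; answer 966
Stage 2: W1 = 966; threaded value p + q = 967; c = 4; total draws C(18,2) = 153; favorable C(14,2) = 91; P = 91/153; answer 91/153
Stage 3: W2 = 91/153; threaded value p + q = 244; r = 10; remainder = value at the root: -5*(10)^4 - 7*(10)^3 - 5*(10)^2 - 3*(10)^1 - 3 = (-50000) + (-7000) + (-500) + (-30) + (-3) = -57533; answer -57533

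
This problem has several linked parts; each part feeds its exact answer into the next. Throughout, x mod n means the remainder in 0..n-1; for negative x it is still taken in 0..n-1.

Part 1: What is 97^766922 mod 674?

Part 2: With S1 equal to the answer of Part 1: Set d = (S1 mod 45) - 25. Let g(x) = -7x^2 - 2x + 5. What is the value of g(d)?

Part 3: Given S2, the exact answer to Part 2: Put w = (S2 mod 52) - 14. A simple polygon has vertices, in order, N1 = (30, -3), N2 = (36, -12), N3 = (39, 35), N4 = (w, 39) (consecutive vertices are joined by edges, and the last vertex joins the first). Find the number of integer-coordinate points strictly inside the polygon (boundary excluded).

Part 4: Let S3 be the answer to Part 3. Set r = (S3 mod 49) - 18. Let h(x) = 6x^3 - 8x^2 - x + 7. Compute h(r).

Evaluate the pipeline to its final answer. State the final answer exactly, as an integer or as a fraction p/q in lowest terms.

Part 1: squarings mod 674: 97^1=97, 97^2=647, 97^4=55, 97^8=329, 97^16=401, 97^32=389, 97^64=345, 97^128=401, 97^256=389, 97^512=345, 97^1024=401, 97^2048=389, 97^4096=345, 97^8192=401, 97^16384=389, 97^32768=345, 97^65536=401, 97^131072=389, 97^262144=345, 97^524288=401; 97^766922 = 97^2 * 97^8 * 97^64 * 97^128 * 97^256 * 97^512 * 97^4096 * 97^8192 * 97^32768 * 97^65536 * 97^131072 * 97^524288 = 27 (mod 674); answer 27
Part 2: S1 = 27; d = 2; -7*(2)^2 - 2*(2)^1 + 5 = (-28) + (-4) + (5) = -27; answer -27
Part 3: S2 = -27; w = 11; cross terms: (30*-12 - 36*-3)=-252, (36*35 - 39*-12)=1728, (39*39 - 11*35)=1136, (11*-3 - 30*39)=-1203; twice the area = |1409| = 1409; area = 1409/2; boundary points = 3 + 1 + 4 + 1 = 9; strictly interior points = area - boundary/2 + 1 = 701; answer 701
Part 4: S3 = 701; r = -3; 6*(-3)^3 - 8*(-3)^2 - 1*(-3)^1 + 7 = (-162) + (-72) + (3) + (7) = -224; answer -224

-224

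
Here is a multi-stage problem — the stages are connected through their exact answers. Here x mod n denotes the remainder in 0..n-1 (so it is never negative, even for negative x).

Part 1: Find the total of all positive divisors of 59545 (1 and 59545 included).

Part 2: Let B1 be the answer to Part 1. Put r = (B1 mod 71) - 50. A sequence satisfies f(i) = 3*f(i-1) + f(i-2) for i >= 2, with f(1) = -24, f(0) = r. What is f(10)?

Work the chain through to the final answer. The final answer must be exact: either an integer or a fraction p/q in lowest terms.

Part 1: 59545 = 5 * 11909; sigma = (1 + 5) * (1 + 11909) = 6 * 11910 = 71460; answer 71460
Part 2: B1 = 71460; r = -16; f(2) = 3*(-24) + 1*(-16) = -88; iterating: f(2)=-88, f(3)=-288, f(4)=-952, f(5)=-3144, f(6)=-10384, f(7)=-34296, f(8)=-113272, f(9)=-374112, f(10)=-1235608; answer -1235608

-1235608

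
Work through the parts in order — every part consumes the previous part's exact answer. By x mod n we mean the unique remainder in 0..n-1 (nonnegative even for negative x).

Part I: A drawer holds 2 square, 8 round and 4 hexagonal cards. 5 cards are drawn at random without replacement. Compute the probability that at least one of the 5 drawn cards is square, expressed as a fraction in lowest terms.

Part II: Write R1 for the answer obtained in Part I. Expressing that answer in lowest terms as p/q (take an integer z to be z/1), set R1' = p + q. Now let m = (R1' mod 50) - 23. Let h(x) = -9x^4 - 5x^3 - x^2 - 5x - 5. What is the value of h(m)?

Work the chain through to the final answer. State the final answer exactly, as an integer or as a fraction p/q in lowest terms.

-2580053

Part I: total draws C(14,5) = 2002; complement C(12,5) = 792; favorable 2002 - 792 = 1210; P = 55/91; answer 55/91
Part II: R1 = 55/91; threaded value p + q = 146; m = 23; -9*(23)^4 - 5*(23)^3 - 1*(23)^2 - 5*(23)^1 - 5 = (-2518569) + (-60835) + (-529) + (-115) + (-5) = -2580053; answer -2580053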